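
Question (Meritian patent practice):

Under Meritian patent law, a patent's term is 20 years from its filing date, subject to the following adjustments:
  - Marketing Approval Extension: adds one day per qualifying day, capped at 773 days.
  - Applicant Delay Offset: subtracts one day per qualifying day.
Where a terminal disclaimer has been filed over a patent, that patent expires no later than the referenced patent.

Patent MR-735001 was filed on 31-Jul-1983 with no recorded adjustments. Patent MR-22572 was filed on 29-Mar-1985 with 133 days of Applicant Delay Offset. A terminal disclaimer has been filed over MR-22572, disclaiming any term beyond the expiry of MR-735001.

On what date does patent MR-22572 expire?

Natural term of MR-22572:
  Base: filing + 20 years → 29 March 2005.
  Applicant Delay Offset: −133 days → 16 November 2004.
Expiry of referenced patent MR-735001:
  Base: filing + 20 years → 31 July 2003.
Terminal disclaimer: MR-22572 expires on the earlier of 16 November 2004 and 31 July 2003.

July 31, 2003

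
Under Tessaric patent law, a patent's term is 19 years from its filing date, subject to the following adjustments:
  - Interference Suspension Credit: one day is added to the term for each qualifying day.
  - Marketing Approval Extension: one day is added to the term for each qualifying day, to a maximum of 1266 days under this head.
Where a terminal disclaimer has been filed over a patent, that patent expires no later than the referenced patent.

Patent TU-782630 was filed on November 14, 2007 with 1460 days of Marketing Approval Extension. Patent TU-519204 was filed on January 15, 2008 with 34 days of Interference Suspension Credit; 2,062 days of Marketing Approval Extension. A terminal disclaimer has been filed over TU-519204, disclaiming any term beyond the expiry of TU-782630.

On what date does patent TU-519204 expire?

Natural term of TU-519204:
  Base: filing + 19 years → 15 January 2027.
  Interference Suspension Credit: +34 days → 18 February 2027.
  Marketing Approval Extension: 2062 days claimed exceeds the 1266-day cap, so +1266 days → 7 August 2030.
Expiry of referenced patent TU-782630:
  Base: filing + 19 years → 14 November 2026.
  Marketing Approval Extension: 1460 days claimed exceeds the 1266-day cap, so +1266 days → 3 May 2030.
Terminal disclaimer: TU-519204 expires on the earlier of 7 August 2030 and 3 May 2030.

May 3, 2030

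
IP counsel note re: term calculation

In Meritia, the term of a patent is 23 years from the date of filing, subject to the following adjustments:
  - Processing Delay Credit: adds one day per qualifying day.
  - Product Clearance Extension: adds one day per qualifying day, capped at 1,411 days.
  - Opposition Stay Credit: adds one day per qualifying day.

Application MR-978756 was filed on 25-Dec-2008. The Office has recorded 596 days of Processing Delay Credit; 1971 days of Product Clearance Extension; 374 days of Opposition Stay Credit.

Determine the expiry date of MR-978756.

Base term: filing date + 23 years → 25 December 2031.
Processing Delay Credit: +596 days → 12 August 2033.
Product Clearance Extension: 1971 days claimed exceeds the 1411-day cap, so +1411 days → 23 June 2037.
Opposition Stay Credit: +374 days → 2 July 2038.

July 2, 2038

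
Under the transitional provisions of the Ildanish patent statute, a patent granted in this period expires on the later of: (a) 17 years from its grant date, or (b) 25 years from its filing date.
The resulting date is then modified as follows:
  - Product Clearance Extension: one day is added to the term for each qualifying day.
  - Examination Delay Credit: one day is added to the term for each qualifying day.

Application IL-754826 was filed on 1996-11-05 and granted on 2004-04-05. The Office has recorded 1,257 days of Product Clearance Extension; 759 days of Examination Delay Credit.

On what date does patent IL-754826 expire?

2027-05-14

(a) grant + 17 years → 5 April 2021.
(b) filing + 25 years → 5 November 2021.
Later of the two: 5 November 2021.
Product Clearance Extension: +1257 days → 15 April 2025.
Examination Delay Credit: +759 days → 14 May 2027.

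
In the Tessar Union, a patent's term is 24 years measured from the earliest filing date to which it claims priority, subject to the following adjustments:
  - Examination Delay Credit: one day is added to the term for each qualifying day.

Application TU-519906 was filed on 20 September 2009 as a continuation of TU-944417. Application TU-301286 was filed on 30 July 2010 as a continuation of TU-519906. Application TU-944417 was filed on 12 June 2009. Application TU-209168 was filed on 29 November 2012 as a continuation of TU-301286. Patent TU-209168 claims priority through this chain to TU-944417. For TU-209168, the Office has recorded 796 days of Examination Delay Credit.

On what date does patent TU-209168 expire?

Earliest priority filing: 12 June 2009.
Base term: 12 June 2009 + 24 years → 12 June 2033.
Examination Delay Credit: +796 days → 17 August 2035.

2035-08-17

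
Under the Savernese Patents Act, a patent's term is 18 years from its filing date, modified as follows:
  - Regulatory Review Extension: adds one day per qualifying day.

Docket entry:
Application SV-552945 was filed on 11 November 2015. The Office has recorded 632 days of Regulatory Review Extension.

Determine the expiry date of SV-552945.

August 5, 2035

Base term: filing date + 18 years → 11 November 2033.
Regulatory Review Extension: +632 days → 5 August 2035.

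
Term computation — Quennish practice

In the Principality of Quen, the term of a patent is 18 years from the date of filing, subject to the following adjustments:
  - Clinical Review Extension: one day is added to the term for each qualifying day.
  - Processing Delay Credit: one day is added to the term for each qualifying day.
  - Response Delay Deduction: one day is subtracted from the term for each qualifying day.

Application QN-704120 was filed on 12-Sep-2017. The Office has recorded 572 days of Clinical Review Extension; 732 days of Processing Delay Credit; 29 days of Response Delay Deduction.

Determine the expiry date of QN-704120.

2039-03-10

Base term: filing date + 18 years → 12 September 2035.
Clinical Review Extension: +572 days → 6 April 2037.
Processing Delay Credit: +732 days → 8 April 2039.
Response Delay Deduction: −29 days → 10 March 2039.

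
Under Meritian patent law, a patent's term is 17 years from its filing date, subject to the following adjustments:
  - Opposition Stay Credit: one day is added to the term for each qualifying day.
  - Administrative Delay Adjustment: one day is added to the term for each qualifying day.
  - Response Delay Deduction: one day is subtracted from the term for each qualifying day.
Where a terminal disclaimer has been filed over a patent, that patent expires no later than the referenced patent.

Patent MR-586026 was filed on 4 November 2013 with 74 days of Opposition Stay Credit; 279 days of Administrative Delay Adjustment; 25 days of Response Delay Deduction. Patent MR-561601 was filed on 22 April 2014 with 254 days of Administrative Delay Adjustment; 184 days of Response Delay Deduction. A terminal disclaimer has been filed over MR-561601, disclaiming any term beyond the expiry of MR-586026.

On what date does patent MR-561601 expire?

Natural term of MR-561601:
  Base: filing + 17 years → 22 April 2031.
  Administrative Delay Adjustment: +254 days → 1 January 2032.
  Response Delay Deduction: −184 days → 1 July 2031.
Expiry of referenced patent MR-586026:
  Base: filing + 17 years → 4 November 2030.
  Opposition Stay Credit: +74 days → 17 January 2031.
  Administrative Delay Adjustment: +279 days → 23 October 2031.
  Response Delay Deduction: −25 days → 28 September 2031.
Terminal disclaimer: MR-561601 expires on the earlier of 1 July 2031 and 28 September 2031.

July 1, 2031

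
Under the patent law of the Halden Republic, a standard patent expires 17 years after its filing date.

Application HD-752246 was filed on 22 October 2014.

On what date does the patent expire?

Filing date + 17 years → 22 October 2031.

October 22, 2031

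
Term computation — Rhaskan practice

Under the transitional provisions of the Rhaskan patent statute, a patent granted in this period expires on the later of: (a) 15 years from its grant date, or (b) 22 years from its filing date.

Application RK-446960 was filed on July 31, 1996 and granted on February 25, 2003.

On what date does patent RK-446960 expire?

2018-07-31

(a) grant + 15 years → 25 February 2018.
(b) filing + 22 years → 31 July 2018.
Later of the two: 31 July 2018.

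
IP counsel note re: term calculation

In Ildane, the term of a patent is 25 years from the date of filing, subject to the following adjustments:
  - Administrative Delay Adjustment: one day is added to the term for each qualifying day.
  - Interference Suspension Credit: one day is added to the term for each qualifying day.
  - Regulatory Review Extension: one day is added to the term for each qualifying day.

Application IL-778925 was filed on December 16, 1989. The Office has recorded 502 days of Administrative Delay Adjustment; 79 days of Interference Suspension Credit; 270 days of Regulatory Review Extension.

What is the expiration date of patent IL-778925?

2017-04-15

Base term: filing date + 25 years → 16 December 2014.
Administrative Delay Adjustment: +502 days → 1 May 2016.
Interference Suspension Credit: +79 days → 19 July 2016.
Regulatory Review Extension: +270 days → 15 April 2017.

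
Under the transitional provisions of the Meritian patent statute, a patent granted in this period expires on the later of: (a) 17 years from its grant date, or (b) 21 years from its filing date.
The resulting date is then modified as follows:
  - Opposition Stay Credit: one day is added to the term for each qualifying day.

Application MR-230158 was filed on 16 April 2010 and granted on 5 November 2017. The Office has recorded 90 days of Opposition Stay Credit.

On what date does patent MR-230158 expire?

2035-02-03

(a) grant + 17 years → 5 November 2034.
(b) filing + 21 years → 16 April 2031.
Later of the two: 5 November 2034.
Opposition Stay Credit: +90 days → 3 February 2035.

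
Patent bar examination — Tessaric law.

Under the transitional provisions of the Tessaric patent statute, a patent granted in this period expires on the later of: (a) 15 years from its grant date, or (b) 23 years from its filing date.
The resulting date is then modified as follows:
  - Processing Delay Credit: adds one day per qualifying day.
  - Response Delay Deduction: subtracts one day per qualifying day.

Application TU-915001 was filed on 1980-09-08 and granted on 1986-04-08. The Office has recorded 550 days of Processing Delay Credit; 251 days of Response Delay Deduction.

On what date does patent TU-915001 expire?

2004-07-03

(a) grant + 15 years → 8 April 2001.
(b) filing + 23 years → 8 September 2003.
Later of the two: 8 September 2003.
Processing Delay Credit: +550 days → 11 March 2005.
Response Delay Deduction: −251 days → 3 July 2004.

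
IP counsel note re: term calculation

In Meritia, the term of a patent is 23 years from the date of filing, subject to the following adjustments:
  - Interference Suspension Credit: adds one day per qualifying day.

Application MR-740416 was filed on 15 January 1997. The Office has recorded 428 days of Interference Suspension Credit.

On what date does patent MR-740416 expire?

March 18, 2021

Base term: filing date + 23 years → 15 January 2020.
Interference Suspension Credit: +428 days → 18 March 2021.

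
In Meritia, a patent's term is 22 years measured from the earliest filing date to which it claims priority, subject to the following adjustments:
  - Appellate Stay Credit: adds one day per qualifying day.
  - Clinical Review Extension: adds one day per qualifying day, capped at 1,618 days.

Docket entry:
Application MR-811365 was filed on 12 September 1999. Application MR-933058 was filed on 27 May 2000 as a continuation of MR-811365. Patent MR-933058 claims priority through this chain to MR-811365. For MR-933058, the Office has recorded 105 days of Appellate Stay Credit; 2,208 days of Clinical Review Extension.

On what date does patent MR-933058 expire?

Earliest priority filing: 12 September 1999.
Base term: 12 September 1999 + 22 years → 12 September 2021.
Appellate Stay Credit: +105 days → 26 December 2021.
Clinical Review Extension: 2208 days claimed exceeds the 1618-day cap, so +1618 days → 1 June 2026.

June 1, 2026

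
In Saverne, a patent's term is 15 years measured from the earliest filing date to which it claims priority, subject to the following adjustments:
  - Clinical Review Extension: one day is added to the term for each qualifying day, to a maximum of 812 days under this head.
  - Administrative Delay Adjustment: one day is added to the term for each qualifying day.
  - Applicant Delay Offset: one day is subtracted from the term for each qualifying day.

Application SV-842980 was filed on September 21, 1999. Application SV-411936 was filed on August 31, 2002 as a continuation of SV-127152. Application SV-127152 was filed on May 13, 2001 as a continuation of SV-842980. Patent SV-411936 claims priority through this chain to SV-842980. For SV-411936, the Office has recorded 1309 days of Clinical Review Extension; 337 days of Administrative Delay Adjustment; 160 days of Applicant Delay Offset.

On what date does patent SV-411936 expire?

June 6, 2017

Earliest priority filing: 21 September 1999.
Base term: 21 September 1999 + 15 years → 21 September 2014.
Clinical Review Extension: 1309 days claimed exceeds the 812-day cap, so +812 days → 11 December 2016.
Administrative Delay Adjustment: +337 days → 13 November 2017.
Applicant Delay Offset: −160 days → 6 June 2017.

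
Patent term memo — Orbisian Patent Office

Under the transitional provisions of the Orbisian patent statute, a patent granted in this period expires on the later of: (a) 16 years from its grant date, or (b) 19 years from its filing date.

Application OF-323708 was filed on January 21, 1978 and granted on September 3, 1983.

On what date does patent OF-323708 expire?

(a) grant + 16 years → 3 September 1999.
(b) filing + 19 years → 21 January 1997.
Later of the two: 3 September 1999.

September 3, 1999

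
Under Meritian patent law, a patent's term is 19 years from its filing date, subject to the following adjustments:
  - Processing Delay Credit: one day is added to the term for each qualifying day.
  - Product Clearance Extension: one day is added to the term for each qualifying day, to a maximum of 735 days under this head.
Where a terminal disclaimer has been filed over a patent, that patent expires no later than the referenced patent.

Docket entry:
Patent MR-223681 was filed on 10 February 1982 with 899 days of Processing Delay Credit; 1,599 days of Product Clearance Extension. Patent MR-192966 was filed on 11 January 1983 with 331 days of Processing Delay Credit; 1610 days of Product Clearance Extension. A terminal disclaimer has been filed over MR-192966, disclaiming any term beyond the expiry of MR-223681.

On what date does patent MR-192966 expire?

Natural term of MR-192966:
  Base: filing + 19 years → 11 January 2002.
  Processing Delay Credit: +331 days → 8 December 2002.
  Product Clearance Extension: 1610 days claimed exceeds the 735-day cap, so +735 days → 12 December 2004.
Expiry of referenced patent MR-223681:
  Base: filing + 19 years → 10 February 2001.
  Processing Delay Credit: +899 days → 29 July 2003.
  Product Clearance Extension: 1599 days claimed exceeds the 735-day cap, so +735 days → 2 August 2005.
Terminal disclaimer: MR-192966 expires on the earlier of 12 December 2004 and 2 August 2005.

December 12, 2004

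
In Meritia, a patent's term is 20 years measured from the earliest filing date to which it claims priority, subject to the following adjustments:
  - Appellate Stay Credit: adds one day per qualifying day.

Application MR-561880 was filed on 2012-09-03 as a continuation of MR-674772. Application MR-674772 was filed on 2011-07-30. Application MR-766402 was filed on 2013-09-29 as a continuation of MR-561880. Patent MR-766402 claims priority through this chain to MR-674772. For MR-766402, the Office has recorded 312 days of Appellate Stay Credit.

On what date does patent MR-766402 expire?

2032-06-06

Earliest priority filing: 30 July 2011.
Base term: 30 July 2011 + 20 years → 30 July 2031.
Appellate Stay Credit: +312 days → 6 June 2032.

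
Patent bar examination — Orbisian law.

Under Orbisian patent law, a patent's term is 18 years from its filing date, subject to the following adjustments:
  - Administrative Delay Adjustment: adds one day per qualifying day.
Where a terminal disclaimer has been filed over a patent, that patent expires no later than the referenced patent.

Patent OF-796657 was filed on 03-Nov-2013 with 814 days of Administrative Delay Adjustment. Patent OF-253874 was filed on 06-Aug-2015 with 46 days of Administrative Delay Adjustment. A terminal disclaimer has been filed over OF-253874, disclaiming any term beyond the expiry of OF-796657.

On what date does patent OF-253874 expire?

September 21, 2033

Natural term of OF-253874:
  Base: filing + 18 years → 6 August 2033.
  Administrative Delay Adjustment: +46 days → 21 September 2033.
Expiry of referenced patent OF-796657:
  Base: filing + 18 years → 3 November 2031.
  Administrative Delay Adjustment: +814 days → 25 January 2034.
Terminal disclaimer: OF-253874 expires on the earlier of 21 September 2033 and 25 January 2034.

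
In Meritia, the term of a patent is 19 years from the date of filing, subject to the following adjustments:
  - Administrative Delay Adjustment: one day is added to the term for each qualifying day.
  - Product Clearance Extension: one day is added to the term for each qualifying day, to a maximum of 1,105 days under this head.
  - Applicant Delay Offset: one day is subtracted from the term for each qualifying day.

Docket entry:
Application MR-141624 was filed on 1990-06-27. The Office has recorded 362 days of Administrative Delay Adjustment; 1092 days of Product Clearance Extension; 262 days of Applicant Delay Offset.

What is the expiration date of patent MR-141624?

2012-10-01

Base term: filing date + 19 years → 27 June 2009.
Administrative Delay Adjustment: +362 days → 24 June 2010.
Product Clearance Extension: 1092 days (within the 1105-day cap) → +1092 days → 20 June 2013.
Applicant Delay Offset: −262 days → 1 October 2012.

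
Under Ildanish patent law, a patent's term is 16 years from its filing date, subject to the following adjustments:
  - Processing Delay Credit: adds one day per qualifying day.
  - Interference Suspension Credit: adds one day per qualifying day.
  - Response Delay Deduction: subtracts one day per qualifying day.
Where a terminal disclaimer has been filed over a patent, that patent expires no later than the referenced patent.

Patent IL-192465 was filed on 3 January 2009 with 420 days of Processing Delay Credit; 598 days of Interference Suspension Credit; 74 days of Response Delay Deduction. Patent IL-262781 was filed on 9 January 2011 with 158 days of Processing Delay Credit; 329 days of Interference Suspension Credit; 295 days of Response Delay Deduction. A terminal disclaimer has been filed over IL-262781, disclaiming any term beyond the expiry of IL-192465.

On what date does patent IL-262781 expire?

2027-07-20

Natural term of IL-262781:
  Base: filing + 16 years → 9 January 2027.
  Processing Delay Credit: +158 days → 16 June 2027.
  Interference Suspension Credit: +329 days → 10 May 2028.
  Response Delay Deduction: −295 days → 20 July 2027.
Expiry of referenced patent IL-192465:
  Base: filing + 16 years → 3 January 2025.
  Processing Delay Credit: +420 days → 27 February 2026.
  Interference Suspension Credit: +598 days → 18 October 2027.
  Response Delay Deduction: −74 days → 5 August 2027.
Terminal disclaimer: IL-262781 expires on the earlier of 20 July 2027 and 5 August 2027.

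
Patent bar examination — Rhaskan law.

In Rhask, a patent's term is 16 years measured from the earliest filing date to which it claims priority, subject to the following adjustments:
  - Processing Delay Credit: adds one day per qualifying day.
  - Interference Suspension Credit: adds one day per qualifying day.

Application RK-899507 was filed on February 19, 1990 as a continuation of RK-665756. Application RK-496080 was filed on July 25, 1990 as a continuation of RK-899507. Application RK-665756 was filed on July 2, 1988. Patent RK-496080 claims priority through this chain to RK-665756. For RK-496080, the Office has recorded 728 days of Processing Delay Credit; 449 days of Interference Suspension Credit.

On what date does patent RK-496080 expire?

September 22, 2007

Earliest priority filing: 2 July 1988.
Base term: 2 July 1988 + 16 years → 2 July 2004.
Processing Delay Credit: +728 days → 30 June 2006.
Interference Suspension Credit: +449 days → 22 September 2007.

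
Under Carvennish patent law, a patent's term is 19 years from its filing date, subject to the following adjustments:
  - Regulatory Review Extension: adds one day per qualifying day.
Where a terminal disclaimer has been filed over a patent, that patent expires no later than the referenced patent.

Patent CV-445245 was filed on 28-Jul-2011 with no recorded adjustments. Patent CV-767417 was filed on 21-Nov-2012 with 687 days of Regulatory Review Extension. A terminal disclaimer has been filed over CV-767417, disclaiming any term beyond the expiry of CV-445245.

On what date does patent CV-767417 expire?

Natural term of CV-767417:
  Base: filing + 19 years → 21 November 2031.
  Regulatory Review Extension: +687 days → 8 October 2033.
Expiry of referenced patent CV-445245:
  Base: filing + 19 years → 28 July 2030.
Terminal disclaimer: CV-767417 expires on the earlier of 8 October 2033 and 28 July 2030.

July 28, 2030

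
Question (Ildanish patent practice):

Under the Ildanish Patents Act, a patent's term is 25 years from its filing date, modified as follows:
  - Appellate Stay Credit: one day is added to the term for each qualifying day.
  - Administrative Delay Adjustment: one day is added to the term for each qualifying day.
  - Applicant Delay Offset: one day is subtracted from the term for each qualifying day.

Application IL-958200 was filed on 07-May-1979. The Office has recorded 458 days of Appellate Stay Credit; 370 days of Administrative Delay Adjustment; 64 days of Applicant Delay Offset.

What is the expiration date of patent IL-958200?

Base term: filing date + 25 years → 7 May 2004.
Appellate Stay Credit: +458 days → 8 August 2005.
Administrative Delay Adjustment: +370 days → 13 August 2006.
Applicant Delay Offset: −64 days → 10 June 2006.

2006-06-10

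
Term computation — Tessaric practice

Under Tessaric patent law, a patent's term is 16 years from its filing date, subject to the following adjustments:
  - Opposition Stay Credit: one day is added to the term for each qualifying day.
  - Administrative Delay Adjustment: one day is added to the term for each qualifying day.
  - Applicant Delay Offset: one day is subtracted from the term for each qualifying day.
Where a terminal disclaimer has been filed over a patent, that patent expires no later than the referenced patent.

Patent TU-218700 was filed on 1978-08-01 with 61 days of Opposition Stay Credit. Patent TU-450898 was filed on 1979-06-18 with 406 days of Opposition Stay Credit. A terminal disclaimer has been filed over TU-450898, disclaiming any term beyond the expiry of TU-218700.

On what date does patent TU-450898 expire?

Natural term of TU-450898:
  Base: filing + 16 years → 18 June 1995.
  Opposition Stay Credit: +406 days → 28 July 1996.
Expiry of referenced patent TU-218700:
  Base: filing + 16 years → 1 August 1994.
  Opposition Stay Credit: +61 days → 1 October 1994.
Terminal disclaimer: TU-450898 expires on the earlier of 28 July 1996 and 1 October 1994.

October 1, 1994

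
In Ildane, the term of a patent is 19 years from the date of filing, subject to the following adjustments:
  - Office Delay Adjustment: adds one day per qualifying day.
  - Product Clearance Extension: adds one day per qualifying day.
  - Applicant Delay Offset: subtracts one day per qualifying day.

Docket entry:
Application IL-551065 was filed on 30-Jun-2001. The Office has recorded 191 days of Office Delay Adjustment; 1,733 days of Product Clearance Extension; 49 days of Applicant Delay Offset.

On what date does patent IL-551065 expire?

2025-08-18

Base term: filing date + 19 years → 30 June 2020.
Office Delay Adjustment: +191 days → 7 January 2021.
Product Clearance Extension: +1733 days → 6 October 2025.
Applicant Delay Offset: −49 days → 18 August 2025.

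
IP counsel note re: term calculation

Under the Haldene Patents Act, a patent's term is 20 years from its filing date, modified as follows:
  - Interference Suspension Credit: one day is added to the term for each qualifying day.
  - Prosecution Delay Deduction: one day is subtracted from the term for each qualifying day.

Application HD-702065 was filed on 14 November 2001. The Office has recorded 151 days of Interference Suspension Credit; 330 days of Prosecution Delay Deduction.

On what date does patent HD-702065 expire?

Base term: filing date + 20 years → 14 November 2021.
Interference Suspension Credit: +151 days → 14 April 2022.
Prosecution Delay Deduction: −330 days → 19 May 2021.

May 19, 2021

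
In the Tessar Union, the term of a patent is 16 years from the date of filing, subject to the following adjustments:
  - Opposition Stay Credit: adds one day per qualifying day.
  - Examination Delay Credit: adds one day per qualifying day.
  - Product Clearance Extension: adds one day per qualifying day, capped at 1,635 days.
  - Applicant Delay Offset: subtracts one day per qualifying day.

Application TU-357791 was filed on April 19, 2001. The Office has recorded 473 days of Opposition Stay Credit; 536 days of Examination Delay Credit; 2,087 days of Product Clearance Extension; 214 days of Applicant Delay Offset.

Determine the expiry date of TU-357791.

2023-12-14

Base term: filing date + 16 years → 19 April 2017.
Opposition Stay Credit: +473 days → 5 August 2018.
Examination Delay Credit: +536 days → 23 January 2020.
Product Clearance Extension: 2087 days claimed exceeds the 1635-day cap, so +1635 days → 15 July 2024.
Applicant Delay Offset: −214 days → 14 December 2023.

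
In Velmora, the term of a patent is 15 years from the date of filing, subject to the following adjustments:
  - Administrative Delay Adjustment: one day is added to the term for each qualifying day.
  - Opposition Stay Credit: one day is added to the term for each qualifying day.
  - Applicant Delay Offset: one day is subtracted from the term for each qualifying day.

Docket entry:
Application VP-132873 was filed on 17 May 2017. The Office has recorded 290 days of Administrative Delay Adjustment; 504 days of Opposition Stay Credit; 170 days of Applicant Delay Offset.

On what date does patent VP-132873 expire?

Base term: filing date + 15 years → 17 May 2032.
Administrative Delay Adjustment: +290 days → 3 March 2033.
Opposition Stay Credit: +504 days → 20 July 2034.
Applicant Delay Offset: −170 days → 31 January 2034.

January 31, 2034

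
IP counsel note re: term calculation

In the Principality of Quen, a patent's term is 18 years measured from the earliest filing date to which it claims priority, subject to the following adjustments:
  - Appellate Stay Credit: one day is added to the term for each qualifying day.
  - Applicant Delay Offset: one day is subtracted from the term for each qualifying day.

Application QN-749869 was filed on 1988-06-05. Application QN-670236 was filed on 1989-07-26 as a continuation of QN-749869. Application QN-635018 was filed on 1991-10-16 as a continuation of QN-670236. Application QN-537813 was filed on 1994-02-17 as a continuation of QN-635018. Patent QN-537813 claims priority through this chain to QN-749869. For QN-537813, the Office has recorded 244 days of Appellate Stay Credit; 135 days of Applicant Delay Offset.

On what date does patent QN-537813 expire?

September 22, 2006

Earliest priority filing: 5 June 1988.
Base term: 5 June 1988 + 18 years → 5 June 2006.
Appellate Stay Credit: +244 days → 4 February 2007.
Applicant Delay Offset: −135 days → 22 September 2006.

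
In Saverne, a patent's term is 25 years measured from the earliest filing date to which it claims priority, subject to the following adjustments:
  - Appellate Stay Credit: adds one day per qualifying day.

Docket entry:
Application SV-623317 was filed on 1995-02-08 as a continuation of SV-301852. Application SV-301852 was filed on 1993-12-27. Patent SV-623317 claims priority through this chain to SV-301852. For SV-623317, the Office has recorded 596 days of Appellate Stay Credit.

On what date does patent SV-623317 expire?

Earliest priority filing: 27 December 1993.
Base term: 27 December 1993 + 25 years → 27 December 2018.
Appellate Stay Credit: +596 days → 14 August 2020.

2020-08-14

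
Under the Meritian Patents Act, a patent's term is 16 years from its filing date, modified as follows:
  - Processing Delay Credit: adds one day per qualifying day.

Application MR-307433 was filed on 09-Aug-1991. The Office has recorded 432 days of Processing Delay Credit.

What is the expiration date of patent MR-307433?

October 14, 2008

Base term: filing date + 16 years → 9 August 2007.
Processing Delay Credit: +432 days → 14 October 2008.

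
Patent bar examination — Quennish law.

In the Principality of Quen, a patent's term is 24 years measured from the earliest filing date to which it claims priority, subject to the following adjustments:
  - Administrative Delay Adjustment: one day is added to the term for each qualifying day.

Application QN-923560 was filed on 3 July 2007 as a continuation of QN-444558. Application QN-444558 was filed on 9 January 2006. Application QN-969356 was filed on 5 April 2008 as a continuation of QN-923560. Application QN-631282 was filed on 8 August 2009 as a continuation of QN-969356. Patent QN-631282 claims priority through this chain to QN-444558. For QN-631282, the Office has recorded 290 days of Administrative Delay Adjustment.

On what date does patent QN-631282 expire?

Earliest priority filing: 9 January 2006.
Base term: 9 January 2006 + 24 years → 9 January 2030.
Administrative Delay Adjustment: +290 days → 26 October 2030.

2030-10-26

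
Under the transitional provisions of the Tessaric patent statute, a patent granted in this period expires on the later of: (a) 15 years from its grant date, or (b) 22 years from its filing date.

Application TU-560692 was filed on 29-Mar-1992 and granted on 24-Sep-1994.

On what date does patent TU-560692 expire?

2014-03-29

(a) grant + 15 years → 24 September 2009.
(b) filing + 22 years → 29 March 2014.
Later of the two: 29 March 2014.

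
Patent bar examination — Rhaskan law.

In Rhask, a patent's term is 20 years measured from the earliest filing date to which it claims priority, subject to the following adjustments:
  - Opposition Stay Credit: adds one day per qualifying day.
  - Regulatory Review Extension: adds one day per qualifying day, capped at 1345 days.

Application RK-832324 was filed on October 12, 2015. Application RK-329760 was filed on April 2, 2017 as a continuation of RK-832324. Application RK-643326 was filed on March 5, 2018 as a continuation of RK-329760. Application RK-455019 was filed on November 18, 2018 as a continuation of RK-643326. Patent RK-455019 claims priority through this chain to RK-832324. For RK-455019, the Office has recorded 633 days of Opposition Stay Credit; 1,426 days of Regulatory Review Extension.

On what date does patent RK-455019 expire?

2041-03-12

Earliest priority filing: 12 October 2015.
Base term: 12 October 2015 + 20 years → 12 October 2035.
Opposition Stay Credit: +633 days → 6 July 2037.
Regulatory Review Extension: 1426 days claimed exceeds the 1345-day cap, so +1345 days → 12 March 2041.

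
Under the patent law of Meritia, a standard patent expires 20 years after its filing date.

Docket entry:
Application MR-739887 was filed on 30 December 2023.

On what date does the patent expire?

Filing date + 20 years → 30 December 2043.

2043-12-30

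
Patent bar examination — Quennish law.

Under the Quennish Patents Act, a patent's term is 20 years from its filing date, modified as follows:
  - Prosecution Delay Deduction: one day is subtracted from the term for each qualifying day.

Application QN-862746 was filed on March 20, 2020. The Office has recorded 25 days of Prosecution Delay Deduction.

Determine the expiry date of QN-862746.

Base term: filing date + 20 years → 20 March 2040.
Prosecution Delay Deduction: −25 days → 24 February 2040.

February 24, 2040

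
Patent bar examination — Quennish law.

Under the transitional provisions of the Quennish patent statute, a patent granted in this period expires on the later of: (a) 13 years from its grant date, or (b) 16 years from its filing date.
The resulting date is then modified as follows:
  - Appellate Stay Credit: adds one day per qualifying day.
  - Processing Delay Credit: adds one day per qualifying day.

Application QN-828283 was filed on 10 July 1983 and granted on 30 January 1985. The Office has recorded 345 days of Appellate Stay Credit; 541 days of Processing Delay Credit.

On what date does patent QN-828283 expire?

(a) grant + 13 years → 30 January 1998.
(b) filing + 16 years → 10 July 1999.
Later of the two: 10 July 1999.
Appellate Stay Credit: +345 days → 19 June 2000.
Processing Delay Credit: +541 days → 12 December 2001.

December 12, 2001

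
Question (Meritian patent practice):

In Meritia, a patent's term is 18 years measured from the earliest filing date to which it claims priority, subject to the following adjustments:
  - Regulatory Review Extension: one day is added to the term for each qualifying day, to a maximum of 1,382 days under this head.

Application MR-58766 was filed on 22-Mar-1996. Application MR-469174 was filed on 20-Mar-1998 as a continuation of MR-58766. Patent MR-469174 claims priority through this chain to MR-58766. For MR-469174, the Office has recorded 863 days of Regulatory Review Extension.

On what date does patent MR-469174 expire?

Earliest priority filing: 22 March 1996.
Base term: 22 March 1996 + 18 years → 22 March 2014.
Regulatory Review Extension: 863 days (within the 1382-day cap) → +863 days → 1 August 2016.

August 1, 2016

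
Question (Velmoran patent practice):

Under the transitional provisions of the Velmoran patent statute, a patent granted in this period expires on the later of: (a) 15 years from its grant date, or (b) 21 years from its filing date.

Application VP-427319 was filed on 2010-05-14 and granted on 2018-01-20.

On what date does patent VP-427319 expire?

January 20, 2033

(a) grant + 15 years → 20 January 2033.
(b) filing + 21 years → 14 May 2031.
Later of the two: 20 January 2033.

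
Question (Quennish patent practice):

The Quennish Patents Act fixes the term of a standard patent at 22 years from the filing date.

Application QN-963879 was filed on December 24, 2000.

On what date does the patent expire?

Filing date + 22 years → 24 December 2022.

2022-12-24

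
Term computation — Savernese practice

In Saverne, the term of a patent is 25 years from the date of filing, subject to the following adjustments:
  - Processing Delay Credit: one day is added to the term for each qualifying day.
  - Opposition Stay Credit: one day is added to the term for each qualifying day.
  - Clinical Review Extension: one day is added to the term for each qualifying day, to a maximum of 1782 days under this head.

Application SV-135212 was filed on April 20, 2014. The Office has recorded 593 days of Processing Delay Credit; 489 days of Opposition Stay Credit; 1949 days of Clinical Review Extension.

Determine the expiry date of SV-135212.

February 21, 2047

Base term: filing date + 25 years → 20 April 2039.
Processing Delay Credit: +593 days → 3 December 2040.
Opposition Stay Credit: +489 days → 6 April 2042.
Clinical Review Extension: 1949 days claimed exceeds the 1782-day cap, so +1782 days → 21 February 2047.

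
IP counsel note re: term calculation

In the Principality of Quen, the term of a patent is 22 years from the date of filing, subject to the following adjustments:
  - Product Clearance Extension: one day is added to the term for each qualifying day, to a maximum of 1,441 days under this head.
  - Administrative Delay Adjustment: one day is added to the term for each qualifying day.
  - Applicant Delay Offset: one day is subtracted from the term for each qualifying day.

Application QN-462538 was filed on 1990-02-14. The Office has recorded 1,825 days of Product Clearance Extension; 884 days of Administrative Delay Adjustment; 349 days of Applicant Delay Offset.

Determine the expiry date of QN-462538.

Base term: filing date + 22 years → 14 February 2012.
Product Clearance Extension: 1825 days claimed exceeds the 1441-day cap, so +1441 days → 25 January 2016.
Administrative Delay Adjustment: +884 days → 27 June 2018.
Applicant Delay Offset: −349 days → 13 July 2017.

2017-07-13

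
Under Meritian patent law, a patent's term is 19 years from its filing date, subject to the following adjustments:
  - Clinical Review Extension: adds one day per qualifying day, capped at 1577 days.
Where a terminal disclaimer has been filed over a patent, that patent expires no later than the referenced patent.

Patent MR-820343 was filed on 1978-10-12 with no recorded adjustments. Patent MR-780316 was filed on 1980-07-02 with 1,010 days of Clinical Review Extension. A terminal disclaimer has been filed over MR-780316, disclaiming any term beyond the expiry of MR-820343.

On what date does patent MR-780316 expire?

October 12, 1997

Natural term of MR-780316:
  Base: filing + 19 years → 2 July 1999.
  Clinical Review Extension: 1010 days (within the 1577-day cap) → +1010 days → 7 April 2002.
Expiry of referenced patent MR-820343:
  Base: filing + 19 years → 12 October 1997.
Terminal disclaimer: MR-780316 expires on the earlier of 7 April 2002 and 12 October 1997.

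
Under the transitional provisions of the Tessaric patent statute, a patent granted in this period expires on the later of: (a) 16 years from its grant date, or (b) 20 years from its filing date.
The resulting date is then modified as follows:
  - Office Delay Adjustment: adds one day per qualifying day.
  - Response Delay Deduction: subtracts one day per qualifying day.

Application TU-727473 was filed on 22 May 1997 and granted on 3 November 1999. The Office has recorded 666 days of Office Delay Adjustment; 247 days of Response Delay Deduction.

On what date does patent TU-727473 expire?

2018-07-15

(a) grant + 16 years → 3 November 2015.
(b) filing + 20 years → 22 May 2017.
Later of the two: 22 May 2017.
Office Delay Adjustment: +666 days → 19 March 2019.
Response Delay Deduction: −247 days → 15 July 2018.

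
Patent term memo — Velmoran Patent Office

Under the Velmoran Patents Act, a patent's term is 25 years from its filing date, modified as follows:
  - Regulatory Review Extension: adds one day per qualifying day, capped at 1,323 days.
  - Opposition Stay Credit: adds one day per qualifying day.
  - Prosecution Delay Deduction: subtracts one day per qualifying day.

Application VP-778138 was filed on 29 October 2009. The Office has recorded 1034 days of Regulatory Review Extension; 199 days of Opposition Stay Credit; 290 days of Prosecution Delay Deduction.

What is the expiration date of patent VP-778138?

May 29, 2037

Base term: filing date + 25 years → 29 October 2034.
Regulatory Review Extension: 1034 days (within the 1323-day cap) → +1034 days → 28 August 2037.
Opposition Stay Credit: +199 days → 15 March 2038.
Prosecution Delay Deduction: −290 days → 29 May 2037.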